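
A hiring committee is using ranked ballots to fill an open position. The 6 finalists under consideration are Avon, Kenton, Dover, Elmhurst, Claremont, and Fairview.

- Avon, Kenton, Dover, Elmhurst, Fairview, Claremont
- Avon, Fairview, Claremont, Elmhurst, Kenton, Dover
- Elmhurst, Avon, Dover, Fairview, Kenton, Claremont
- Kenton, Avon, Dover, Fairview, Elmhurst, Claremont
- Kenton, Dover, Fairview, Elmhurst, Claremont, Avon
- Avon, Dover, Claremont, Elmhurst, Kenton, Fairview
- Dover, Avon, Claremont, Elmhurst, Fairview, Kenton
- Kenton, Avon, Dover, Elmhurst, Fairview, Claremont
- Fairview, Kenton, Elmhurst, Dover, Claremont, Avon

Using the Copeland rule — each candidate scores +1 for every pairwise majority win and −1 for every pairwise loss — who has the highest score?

Pairwise results:
  Avon vs Kenton: Avon wins 5–4.
  Avon vs Dover: Avon wins 6–3.
  Avon vs Elmhurst: Avon wins 6–3.
  Avon vs Claremont: Avon wins 7–2.
  Avon vs Fairview: Avon wins 7–2.
  Kenton vs Dover: Kenton wins 6–3.
  Kenton vs Elmhurst: Kenton wins 5–4.
  Kenton vs Claremont: Kenton wins 6–3.
  Kenton vs Fairview: Kenton wins 5–4.
  Dover vs Elmhurst: Dover wins 6–3.
  Dover vs Claremont: Dover wins 8–1.
  Dover vs Fairview: Dover wins 7–2.
  Elmhurst vs Claremont: Elmhurst wins 6–3.
  Elmhurst vs Fairview: Elmhurst wins 5–4.
  Claremont vs Fairview: Fairview wins 7–2.
Copeland scores (wins − losses):
  Avon: 5 − 0 = 5
  Kenton: 4 − 1 = 3
  Dover: 3 − 2 = 1
  Elmhurst: 2 − 3 = -1
  Claremont: 0 − 5 = -5
  Fairview: 1 − 4 = -3
Avon has the best Copeland score.

Avon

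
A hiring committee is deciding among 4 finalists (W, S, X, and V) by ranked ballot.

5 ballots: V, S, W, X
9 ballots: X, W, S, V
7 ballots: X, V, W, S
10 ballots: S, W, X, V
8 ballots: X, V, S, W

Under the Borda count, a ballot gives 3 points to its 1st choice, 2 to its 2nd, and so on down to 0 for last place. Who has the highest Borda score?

Borda scores:
  W: 5·1 + 9·2 + 7·1 + 10·2 + 8·0 = 50
  S: 5·2 + 9·1 + 7·0 + 10·3 + 8·1 = 57
  X: 5·0 + 9·3 + 7·3 + 10·1 + 8·3 = 82
  V: 5·3 + 9·0 + 7·2 + 10·0 + 8·2 = 45
X has the highest total.

X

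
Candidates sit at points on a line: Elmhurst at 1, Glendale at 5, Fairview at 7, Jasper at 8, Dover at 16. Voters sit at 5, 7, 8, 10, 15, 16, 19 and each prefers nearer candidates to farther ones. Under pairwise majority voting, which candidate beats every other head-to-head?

With single-peaked preferences on a line, the Condorcet winner is the candidate closest to the median voter.
The median voter (position 10) is closest to Jasper at 8.
Check: Jasper vs Fairview — voters closer to Jasper: 5 of 7.

Jasper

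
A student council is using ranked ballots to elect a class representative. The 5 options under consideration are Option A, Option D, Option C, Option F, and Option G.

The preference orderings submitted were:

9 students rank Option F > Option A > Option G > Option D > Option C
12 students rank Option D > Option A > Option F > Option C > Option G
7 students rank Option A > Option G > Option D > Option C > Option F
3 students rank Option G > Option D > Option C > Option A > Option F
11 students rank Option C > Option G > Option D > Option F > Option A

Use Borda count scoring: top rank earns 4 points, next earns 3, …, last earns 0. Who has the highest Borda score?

Option D

Borda scores:
  Option A: 9·3 + 12·3 + 7·4 + 3·1 + 11·0 = 94
  Option D: 9·1 + 12·4 + 7·2 + 3·3 + 11·2 = 102
  Option C: 9·0 + 12·1 + 7·1 + 3·2 + 11·4 = 69
  Option F: 9·4 + 12·2 + 7·0 + 3·0 + 11·1 = 71
  Option G: 9·2 + 12·0 + 7·3 + 3·4 + 11·3 = 84
Option D has the highest total.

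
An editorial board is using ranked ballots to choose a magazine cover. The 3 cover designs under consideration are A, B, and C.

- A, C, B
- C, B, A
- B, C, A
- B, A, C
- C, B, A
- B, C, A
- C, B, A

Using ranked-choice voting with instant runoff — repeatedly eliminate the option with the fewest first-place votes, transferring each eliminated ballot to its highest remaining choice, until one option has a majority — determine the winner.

C

Round 1: B 3, C 3, A 1. A has the fewest and is eliminated.
Round 2: C 4, B 3. C has a majority.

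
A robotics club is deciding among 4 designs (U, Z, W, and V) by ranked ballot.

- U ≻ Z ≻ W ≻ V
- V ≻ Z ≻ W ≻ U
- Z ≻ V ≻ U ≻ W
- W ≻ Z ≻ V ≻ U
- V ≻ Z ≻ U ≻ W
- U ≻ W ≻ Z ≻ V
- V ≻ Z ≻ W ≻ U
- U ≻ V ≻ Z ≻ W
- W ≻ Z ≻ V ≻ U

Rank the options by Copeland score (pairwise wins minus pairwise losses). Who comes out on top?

Pairwise results:
  U vs Z: Z wins 6–3.
  U vs W: U wins 5–4.
  U vs V: V wins 6–3.
  Z vs W: Z wins 6–3.
  Z vs V: Z wins 5–4.
  W vs V: V wins 5–4.
Copeland scores (wins − losses):
  U: 1 − 2 = -1
  Z: 3 − 0 = 3
  W: 0 − 3 = -3
  V: 2 − 1 = 1
Z has the best Copeland score.

Z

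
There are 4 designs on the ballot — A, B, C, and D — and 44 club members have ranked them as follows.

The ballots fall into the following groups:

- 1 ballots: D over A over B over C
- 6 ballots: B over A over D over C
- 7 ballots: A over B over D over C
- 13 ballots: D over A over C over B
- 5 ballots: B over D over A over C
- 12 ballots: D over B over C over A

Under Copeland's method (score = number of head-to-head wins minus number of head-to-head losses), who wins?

D

Pairwise results:
  A vs B: B wins 23–21.
  A vs C: A wins 32–12.
  A vs D: D wins 31–13.
  B vs C: B wins 31–13.
  B vs D: D wins 26–18.
  C vs D: D wins 44–0.
Copeland scores (wins − losses):
  A: 1 − 2 = -1
  B: 2 − 1 = 1
  C: 0 − 3 = -3
  D: 3 − 0 = 3
D has the best Copeland score.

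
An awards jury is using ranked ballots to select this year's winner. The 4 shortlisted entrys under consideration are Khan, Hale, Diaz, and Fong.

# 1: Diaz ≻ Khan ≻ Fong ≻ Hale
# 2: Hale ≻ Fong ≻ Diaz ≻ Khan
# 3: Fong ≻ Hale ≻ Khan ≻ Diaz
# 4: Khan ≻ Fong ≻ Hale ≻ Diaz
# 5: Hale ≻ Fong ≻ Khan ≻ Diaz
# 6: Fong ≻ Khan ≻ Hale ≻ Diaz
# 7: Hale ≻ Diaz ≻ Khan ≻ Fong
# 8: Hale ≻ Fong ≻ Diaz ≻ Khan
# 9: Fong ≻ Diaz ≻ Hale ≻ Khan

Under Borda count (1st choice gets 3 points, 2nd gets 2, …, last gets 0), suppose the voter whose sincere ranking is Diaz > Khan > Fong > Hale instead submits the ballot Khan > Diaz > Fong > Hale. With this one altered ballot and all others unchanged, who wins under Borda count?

Fong

Borda totals with the altered ballot: Khan 11, Hale 17, Diaz 8, Fong 18.
The winner is unchanged: still Fong.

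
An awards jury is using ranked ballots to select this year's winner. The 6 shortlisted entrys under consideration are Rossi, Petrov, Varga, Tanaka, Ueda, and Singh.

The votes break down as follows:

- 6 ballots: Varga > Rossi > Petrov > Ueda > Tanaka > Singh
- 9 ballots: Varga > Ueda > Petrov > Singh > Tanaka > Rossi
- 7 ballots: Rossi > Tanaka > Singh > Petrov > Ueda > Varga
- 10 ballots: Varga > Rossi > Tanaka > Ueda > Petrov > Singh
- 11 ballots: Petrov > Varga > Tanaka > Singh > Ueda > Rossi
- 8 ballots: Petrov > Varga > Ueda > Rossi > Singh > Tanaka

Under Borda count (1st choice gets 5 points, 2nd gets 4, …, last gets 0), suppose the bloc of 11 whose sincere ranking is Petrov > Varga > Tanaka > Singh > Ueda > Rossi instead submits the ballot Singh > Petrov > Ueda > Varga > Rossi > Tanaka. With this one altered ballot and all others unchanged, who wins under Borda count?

Borda totals with the altered ballot: Rossi 126, Petrov 153, Varga 179, Tanaka 73, Ueda 132, Singh 102.
The winner is unchanged: still Varga.

Varga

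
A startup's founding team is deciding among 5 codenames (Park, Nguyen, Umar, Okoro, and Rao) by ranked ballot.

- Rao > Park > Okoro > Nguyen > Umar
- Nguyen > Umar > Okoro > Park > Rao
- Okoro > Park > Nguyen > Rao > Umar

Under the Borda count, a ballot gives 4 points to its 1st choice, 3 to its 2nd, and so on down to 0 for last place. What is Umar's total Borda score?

Borda scores:
  Park: 3 + 1 + 3 = 7
  Nguyen: 1 + 4 + 2 = 7
  Umar: 0 + 3 + 0 = 3
  Okoro: 2 + 2 + 4 = 8
  Rao: 4 + 0 + 1 = 5

3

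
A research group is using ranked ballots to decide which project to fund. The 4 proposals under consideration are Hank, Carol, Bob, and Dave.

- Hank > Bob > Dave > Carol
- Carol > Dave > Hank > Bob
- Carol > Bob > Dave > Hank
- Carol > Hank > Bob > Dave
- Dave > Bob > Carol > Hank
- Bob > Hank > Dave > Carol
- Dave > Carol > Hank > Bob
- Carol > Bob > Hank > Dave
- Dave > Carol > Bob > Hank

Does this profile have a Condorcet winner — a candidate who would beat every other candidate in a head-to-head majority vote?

Head-to-head results (9 voters total):
Hank vs Carol: Carol wins 7–2.
Hank vs Bob: Bob wins 5–4.
Hank vs Dave: Dave wins 5–4.
Carol vs Bob: Carol wins 6–3.
Carol vs Dave: Dave wins 5–4.
Bob vs Dave: Bob wins 5–4.
No candidate beats all others: Carol beats Bob beats Dave beats Carol, a majority cycle.

No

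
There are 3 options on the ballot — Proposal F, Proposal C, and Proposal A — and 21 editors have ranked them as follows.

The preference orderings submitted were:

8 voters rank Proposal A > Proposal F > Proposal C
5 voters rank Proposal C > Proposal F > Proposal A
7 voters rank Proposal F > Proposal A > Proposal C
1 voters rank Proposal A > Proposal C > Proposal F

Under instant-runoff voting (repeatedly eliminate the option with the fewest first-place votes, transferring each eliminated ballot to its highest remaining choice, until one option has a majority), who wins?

Round 1: Proposal A 9, Proposal F 7, Proposal C 5. Proposal C has the fewest and is eliminated.
Round 2: Proposal F 12, Proposal A 9. Proposal F has a majority.

Proposal F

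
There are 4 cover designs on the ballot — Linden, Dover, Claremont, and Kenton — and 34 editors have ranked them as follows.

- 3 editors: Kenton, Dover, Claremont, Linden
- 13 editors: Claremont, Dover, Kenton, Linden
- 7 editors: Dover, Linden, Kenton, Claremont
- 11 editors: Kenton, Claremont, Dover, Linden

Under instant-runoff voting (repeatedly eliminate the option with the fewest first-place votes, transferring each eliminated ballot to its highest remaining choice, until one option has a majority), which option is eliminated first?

Linden

Round 1: Kenton 14, Claremont 13, Dover 7, Linden 0. Linden has the fewest and is eliminated.
Round 2: Kenton 14, Claremont 13, Dover 7. Dover has the fewest and is eliminated.
Round 3: Kenton 21, Claremont 13. Kenton has a majority.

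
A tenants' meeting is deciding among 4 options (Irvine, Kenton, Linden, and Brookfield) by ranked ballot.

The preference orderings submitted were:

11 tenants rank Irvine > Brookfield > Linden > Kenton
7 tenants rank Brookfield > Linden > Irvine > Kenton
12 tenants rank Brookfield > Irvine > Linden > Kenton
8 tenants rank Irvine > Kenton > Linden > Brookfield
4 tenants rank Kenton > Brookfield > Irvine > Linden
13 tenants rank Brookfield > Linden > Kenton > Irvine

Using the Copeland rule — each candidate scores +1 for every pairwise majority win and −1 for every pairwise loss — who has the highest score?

Pairwise results:
  Irvine vs Kenton: Irvine wins 38–17.
  Irvine vs Linden: Irvine wins 35–20.
  Irvine vs Brookfield: Brookfield wins 36–19.
  Kenton vs Linden: Linden wins 43–12.
  Kenton vs Brookfield: Brookfield wins 43–12.
  Linden vs Brookfield: Brookfield wins 47–8.
Copeland scores (wins − losses):
  Irvine: 2 − 1 = 1
  Kenton: 0 − 3 = -3
  Linden: 1 − 2 = -1
  Brookfield: 3 − 0 = 3
Brookfield has the best Copeland score.

Brookfield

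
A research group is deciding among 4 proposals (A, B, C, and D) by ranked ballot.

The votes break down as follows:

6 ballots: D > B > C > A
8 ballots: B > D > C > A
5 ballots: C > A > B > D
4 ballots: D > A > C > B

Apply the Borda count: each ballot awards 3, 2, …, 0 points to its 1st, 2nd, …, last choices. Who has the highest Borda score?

Borda scores:
  A: 6·0 + 8·0 + 5·2 + 4·2 = 18
  B: 6·2 + 8·3 + 5·1 + 4·0 = 41
  C: 6·1 + 8·1 + 5·3 + 4·1 = 33
  D: 6·3 + 8·2 + 5·0 + 4·3 = 46
D has the highest total.

D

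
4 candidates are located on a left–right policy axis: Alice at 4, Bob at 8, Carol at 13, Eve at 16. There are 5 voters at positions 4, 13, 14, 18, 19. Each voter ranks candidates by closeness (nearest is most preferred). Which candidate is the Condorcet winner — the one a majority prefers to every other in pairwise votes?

With single-peaked preferences on a line, the Condorcet winner is the candidate closest to the median voter.
The median voter (position 14) is closest to Carol at 13.
Check: Carol vs Bob — voters closer to Carol: 4 of 5.

Carol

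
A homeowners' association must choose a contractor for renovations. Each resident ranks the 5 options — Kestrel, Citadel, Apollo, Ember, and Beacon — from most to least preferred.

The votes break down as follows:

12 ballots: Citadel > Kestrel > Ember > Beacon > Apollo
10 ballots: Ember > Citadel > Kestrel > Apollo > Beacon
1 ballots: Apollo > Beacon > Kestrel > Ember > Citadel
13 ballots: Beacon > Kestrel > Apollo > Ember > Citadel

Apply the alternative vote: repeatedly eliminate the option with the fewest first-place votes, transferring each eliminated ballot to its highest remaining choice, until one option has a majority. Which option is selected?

Citadel

Round 1: Beacon 13, Citadel 12, Ember 10, Apollo 1, Kestrel 0. Kestrel has the fewest and is eliminated.
Round 2: Beacon 13, Citadel 12, Ember 10, Apollo 1. Apollo has the fewest and is eliminated.
Round 3: Beacon 14, Citadel 12, Ember 10. Ember has the fewest and is eliminated.
Round 4: Citadel 22, Beacon 14. Citadel has a majority.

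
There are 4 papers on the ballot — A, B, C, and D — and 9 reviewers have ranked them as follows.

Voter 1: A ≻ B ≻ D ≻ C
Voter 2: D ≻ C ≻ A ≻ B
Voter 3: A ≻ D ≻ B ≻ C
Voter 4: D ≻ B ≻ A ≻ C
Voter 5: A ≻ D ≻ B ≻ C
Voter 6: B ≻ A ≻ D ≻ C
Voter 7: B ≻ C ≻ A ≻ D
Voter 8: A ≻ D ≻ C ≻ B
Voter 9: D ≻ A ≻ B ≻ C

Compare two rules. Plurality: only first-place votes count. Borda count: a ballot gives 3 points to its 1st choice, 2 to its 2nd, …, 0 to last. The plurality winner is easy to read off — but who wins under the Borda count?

Plurality first-place counts: A 4, B 2, C 0, D 3 → A.
Borda totals: A 19, B 13, C 5, D 17 → A.

A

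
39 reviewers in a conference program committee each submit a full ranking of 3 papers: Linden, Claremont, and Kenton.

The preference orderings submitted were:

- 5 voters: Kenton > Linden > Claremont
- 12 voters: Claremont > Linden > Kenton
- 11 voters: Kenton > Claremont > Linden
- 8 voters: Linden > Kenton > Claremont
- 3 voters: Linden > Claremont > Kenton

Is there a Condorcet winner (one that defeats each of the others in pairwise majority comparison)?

Head-to-head results (39 voters total):
Linden vs Claremont: Claremont wins 23–16.
Linden vs Kenton: Linden wins 23–16.
Claremont vs Kenton: Kenton wins 24–15.
No candidate beats all others: Linden beats Kenton beats Claremont beats Linden, a majority cycle.

No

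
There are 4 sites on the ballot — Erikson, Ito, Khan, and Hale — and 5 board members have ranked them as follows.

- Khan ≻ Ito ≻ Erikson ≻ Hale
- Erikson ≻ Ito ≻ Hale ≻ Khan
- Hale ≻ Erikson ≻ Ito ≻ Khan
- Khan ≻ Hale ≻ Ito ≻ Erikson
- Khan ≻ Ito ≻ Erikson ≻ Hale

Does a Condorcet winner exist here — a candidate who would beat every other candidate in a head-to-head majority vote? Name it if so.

Head-to-head results (5 voters total):
Erikson vs Ito: Ito wins 3–2.
Erikson vs Khan: Khan wins 3–2.
Erikson vs Hale: Erikson wins 3–2.
Ito vs Khan: Khan wins 3–2.
Ito vs Hale: Ito wins 3–2.
Khan vs Hale: Khan wins 3–2.
Khan beats each rival — Erikson (3–2), Ito (3–2), Hale (3–2) — so Khan is the Condorcet winner.

Khan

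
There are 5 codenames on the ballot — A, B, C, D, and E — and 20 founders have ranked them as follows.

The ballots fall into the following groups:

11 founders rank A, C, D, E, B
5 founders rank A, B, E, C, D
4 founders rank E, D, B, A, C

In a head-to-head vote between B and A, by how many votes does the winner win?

Ballots ranking B above A: 4.
Ballots ranking A above B: 11+5 = 16.
A wins 16–4, a margin of 12.

12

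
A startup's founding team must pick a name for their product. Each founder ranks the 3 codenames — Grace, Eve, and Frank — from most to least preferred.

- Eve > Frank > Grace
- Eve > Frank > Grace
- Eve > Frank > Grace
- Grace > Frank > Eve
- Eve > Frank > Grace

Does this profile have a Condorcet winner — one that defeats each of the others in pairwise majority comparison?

Head-to-head results (5 voters total):
Grace vs Eve: Eve wins 4–1.
Grace vs Frank: Frank wins 4–1.
Eve vs Frank: Eve wins 4–1.
Eve beats each rival — Grace (4–1), Frank (4–1) — so Eve is the Condorcet winner.

Yes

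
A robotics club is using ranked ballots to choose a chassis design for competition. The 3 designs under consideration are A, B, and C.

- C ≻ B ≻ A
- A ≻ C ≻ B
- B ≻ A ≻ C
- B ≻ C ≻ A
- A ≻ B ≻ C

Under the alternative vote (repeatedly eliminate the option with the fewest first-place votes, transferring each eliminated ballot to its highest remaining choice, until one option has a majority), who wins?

B

Round 1: A 2, B 2, C 1. C has the fewest and is eliminated.
Round 2: B 3, A 2. B has a majority.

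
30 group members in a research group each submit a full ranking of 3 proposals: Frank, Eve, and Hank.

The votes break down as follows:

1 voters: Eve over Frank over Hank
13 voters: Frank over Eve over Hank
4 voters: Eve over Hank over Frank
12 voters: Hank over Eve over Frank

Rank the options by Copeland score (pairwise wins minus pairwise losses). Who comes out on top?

Eve

Pairwise results:
  Frank vs Eve: Eve wins 17–13.
  Frank vs Hank: Hank wins 16–14.
  Eve vs Hank: Eve wins 18–12.
Copeland scores (wins − losses):
  Frank: 0 − 2 = -2
  Eve: 2 − 0 = 2
  Hank: 1 − 1 = 0
Eve has the best Copeland score.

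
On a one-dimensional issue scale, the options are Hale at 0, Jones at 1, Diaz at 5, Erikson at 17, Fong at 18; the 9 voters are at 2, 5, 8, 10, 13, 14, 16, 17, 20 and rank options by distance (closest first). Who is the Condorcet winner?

Erikson

With single-peaked preferences on a line, the Condorcet winner is the candidate closest to the median voter.
The median voter (position 13) is closest to Erikson at 17.
Check: Erikson vs Fong — voters closer to Erikson: 8 of 9.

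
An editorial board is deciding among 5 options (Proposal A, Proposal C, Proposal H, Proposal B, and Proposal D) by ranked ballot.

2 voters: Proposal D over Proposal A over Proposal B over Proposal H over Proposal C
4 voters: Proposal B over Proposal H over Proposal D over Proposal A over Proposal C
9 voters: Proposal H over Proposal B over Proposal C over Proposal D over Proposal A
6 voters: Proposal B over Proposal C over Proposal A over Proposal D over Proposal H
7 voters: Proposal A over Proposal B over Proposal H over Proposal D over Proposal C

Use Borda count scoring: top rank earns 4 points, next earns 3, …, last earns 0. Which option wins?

Proposal B

Borda scores:
  Proposal A: 2·3 + 4·1 + 9·0 + 6·2 + 7·4 = 50
  Proposal C: 2·0 + 4·0 + 9·2 + 6·3 + 7·0 = 36
  Proposal H: 2·1 + 4·3 + 9·4 + 6·0 + 7·2 = 64
  Proposal B: 2·2 + 4·4 + 9·3 + 6·4 + 7·3 = 92
  Proposal D: 2·4 + 4·2 + 9·1 + 6·1 + 7·1 = 38
Proposal B has the highest total.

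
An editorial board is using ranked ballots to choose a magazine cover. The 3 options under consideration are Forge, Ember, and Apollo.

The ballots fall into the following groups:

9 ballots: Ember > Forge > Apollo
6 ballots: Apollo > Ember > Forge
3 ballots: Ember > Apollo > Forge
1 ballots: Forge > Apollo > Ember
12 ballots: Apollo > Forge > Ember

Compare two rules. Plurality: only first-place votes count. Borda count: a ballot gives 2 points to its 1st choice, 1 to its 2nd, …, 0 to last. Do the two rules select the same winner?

Yes

Plurality first-place counts: Forge 1, Ember 12, Apollo 18 → Apollo.
Borda totals: Forge 23, Ember 30, Apollo 40 → Apollo.
The two rules agree on Apollo.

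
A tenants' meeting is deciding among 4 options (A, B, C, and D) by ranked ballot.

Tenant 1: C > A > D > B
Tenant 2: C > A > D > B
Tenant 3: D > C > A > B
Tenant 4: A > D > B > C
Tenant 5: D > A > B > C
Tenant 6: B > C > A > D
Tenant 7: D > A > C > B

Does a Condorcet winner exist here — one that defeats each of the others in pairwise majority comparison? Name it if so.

None — there is no Condorcet winner

Head-to-head results (7 voters total):
A vs B: A wins 6–1.
A vs C: C wins 4–3.
A vs D: A wins 4–3.
B vs C: C wins 4–3.
B vs D: D wins 6–1.
C vs D: D wins 4–3.
No candidate beats all others: A beats D beats C beats A, a majority cycle.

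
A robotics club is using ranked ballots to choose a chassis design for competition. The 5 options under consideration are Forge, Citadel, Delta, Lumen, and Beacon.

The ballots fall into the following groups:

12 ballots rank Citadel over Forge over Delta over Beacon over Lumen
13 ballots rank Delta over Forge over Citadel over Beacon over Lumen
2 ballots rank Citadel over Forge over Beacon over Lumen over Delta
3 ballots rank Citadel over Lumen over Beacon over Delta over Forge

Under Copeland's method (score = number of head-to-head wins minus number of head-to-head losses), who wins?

Citadel

Pairwise results:
  Forge vs Citadel: Citadel wins 17–13.
  Forge vs Delta: Delta wins 16–14.
  Forge vs Lumen: Forge wins 27–3.
  Forge vs Beacon: Forge wins 27–3.
  Citadel vs Delta: Citadel wins 17–13.
  Citadel vs Lumen: Citadel wins 30–0.
  Citadel vs Beacon: Citadel wins 30–0.
  Delta vs Lumen: Delta wins 25–5.
  Delta vs Beacon: Delta wins 25–5.
  Lumen vs Beacon: Beacon wins 27–3.
Copeland scores (wins − losses):
  Forge: 2 − 2 = 0
  Citadel: 4 − 0 = 4
  Delta: 3 − 1 = 2
  Lumen: 0 − 4 = -4
  Beacon: 1 − 3 = -2
Citadel has the best Copeland score.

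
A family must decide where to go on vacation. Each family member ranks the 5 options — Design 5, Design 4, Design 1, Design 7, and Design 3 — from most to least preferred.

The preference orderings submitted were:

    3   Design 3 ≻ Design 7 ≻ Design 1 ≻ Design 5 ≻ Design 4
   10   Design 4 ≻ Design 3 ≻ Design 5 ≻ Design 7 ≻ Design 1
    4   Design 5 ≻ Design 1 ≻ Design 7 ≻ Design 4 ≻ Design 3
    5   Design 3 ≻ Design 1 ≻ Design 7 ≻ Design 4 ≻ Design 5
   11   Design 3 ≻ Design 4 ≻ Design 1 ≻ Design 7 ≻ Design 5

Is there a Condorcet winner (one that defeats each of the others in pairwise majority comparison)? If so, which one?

Design 3

Head-to-head results (33 voters total):
Design 5 vs Design 4: Design 4 wins 26–7.
Design 5 vs Design 1: Design 1 wins 19–14.
Design 5 vs Design 7: Design 7 wins 19–14.
Design 5 vs Design 3: Design 3 wins 29–4.
Design 4 vs Design 1: Design 4 wins 21–12.
Design 4 vs Design 7: Design 4 wins 21–12.
Design 4 vs Design 3: Design 3 wins 19–14.
Design 1 vs Design 7: Design 1 wins 20–13.
Design 1 vs Design 3: Design 3 wins 29–4.
Design 7 vs Design 3: Design 3 wins 29–4.
Design 3 beats each rival — Design 5 (29–4), Design 4 (19–14), Design 1 (29–4), Design 7 (29–4) — so Design 3 is the Condorcet winner.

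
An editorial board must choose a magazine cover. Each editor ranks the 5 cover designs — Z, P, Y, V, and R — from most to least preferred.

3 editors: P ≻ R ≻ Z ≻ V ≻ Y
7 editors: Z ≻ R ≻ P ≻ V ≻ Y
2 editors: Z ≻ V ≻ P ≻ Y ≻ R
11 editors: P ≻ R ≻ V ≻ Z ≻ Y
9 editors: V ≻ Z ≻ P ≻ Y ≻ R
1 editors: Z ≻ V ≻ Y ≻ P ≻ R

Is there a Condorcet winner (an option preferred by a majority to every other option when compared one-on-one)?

Head-to-head results (33 voters total):
Z vs P: Z wins 19–14.
Z vs Y: Z wins 33–0.
Z vs V: V wins 20–13.
Z vs R: Z wins 19–14.
P vs Y: P wins 32–1.
P vs V: P wins 21–12.
P vs R: P wins 26–7.
Y vs V: V wins 33–0.
Y vs R: R wins 21–12.
V vs R: R wins 21–12.
No candidate beats all others: Z beats P beats V beats Z, a majority cycle.

No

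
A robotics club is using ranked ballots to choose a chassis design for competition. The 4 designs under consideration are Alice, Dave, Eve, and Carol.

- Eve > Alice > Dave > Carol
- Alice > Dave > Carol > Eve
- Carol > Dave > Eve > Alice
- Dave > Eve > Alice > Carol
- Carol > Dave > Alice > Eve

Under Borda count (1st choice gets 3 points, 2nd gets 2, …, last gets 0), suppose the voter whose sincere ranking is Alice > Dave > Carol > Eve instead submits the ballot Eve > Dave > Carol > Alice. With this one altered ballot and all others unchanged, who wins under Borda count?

Borda totals with the altered ballot: Alice 4, Dave 10, Eve 9, Carol 7.
The winner is unchanged: still Dave.

Dave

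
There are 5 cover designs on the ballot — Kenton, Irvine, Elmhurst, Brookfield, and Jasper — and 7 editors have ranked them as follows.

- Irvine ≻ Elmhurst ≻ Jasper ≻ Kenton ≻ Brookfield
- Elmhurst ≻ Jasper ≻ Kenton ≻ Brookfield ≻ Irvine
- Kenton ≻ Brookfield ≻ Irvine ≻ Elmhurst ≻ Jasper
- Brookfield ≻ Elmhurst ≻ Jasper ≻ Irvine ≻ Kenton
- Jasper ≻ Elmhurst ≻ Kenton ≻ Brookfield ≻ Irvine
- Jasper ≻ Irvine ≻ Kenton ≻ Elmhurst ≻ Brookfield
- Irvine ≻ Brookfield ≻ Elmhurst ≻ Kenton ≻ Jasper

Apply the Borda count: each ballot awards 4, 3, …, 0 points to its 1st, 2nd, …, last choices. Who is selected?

Borda scores:
  Kenton: 1 + 2 + 4 + 0 + 2 + 2 + 1 = 12
  Irvine: 4 + 0 + 2 + 1 + 0 + 3 + 4 = 14
  Elmhurst: 3 + 4 + 1 + 3 + 3 + 1 + 2 = 17
  Brookfield: 0 + 1 + 3 + 4 + 1 + 0 + 3 = 12
  Jasper: 2 + 3 + 0 + 2 + 4 + 4 + 0 = 15
Elmhurst has the highest total.

Elmhurst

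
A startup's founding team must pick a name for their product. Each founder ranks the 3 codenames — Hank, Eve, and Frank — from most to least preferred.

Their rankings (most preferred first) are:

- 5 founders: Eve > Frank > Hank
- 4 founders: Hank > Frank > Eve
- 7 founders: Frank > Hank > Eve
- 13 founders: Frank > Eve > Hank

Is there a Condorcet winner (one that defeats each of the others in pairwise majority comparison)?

Head-to-head results (29 voters total):
Hank vs Eve: Eve wins 18–11.
Hank vs Frank: Frank wins 25–4.
Eve vs Frank: Frank wins 24–5.
Frank beats each rival — Hank (25–4), Eve (24–5) — so Frank is the Condorcet winner.

Yes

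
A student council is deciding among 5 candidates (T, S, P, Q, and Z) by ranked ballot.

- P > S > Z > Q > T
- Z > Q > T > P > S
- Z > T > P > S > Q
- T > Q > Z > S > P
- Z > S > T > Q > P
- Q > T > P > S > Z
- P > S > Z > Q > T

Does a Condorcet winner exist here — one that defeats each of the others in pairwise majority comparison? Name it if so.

Head-to-head results (7 voters total):
T vs S: T wins 4–3.
T vs P: T wins 5–2.
T vs Q: Q wins 4–3.
T vs Z: Z wins 5–2.
S vs P: P wins 5–2.
S vs Q: S wins 4–3.
S vs Z: Z wins 4–3.
P vs Q: Q wins 4–3.
P vs Z: Z wins 4–3.
Q vs Z: Z wins 5–2.
Z beats each rival — T (5–2), S (4–3), P (4–3), Q (5–2) — so Z is the Condorcet winner.

Z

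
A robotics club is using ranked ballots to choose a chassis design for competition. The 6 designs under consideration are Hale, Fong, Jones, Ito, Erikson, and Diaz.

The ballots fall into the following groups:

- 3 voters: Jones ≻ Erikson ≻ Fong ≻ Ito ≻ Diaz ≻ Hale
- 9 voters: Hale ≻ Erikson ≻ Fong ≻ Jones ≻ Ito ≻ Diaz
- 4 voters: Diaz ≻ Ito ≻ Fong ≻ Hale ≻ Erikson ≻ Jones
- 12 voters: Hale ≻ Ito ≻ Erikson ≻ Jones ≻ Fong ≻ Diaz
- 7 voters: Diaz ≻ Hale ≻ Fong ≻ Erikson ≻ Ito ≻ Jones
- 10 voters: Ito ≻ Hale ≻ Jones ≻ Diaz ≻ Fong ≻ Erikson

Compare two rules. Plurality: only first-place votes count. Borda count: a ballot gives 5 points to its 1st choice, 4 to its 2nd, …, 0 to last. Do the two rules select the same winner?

Yes

Plurality first-place counts: Hale 21, Fong 0, Jones 3, Ito 10, Erikson 0, Diaz 11 → Hale.
Borda totals: Hale 181, Fong 91, Jones 87, Ito 136, Erikson 102, Diaz 78 → Hale.
The two rules agree on Hale.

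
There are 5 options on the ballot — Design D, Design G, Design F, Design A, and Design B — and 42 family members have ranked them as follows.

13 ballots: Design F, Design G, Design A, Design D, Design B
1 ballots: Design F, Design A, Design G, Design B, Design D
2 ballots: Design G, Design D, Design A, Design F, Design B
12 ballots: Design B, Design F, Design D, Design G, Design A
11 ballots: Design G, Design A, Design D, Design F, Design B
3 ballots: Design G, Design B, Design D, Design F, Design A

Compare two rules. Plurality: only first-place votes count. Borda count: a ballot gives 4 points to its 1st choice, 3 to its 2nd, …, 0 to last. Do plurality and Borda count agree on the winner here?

Yes

Plurality first-place counts: Design D 0, Design G 16, Design F 14, Design A 0, Design B 12 → Design G.
Borda totals: Design D 71, Design G 117, Design F 108, Design A 66, Design B 58 → Design G.
The two rules agree on Design G.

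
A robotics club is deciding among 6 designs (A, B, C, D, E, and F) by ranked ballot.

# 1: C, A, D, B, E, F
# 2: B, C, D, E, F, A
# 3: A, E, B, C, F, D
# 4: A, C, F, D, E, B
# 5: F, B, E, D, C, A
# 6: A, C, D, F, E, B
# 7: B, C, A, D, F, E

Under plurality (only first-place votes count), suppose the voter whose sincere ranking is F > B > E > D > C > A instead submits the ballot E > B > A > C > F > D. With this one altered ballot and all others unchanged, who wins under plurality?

A

First-place totals with the altered ballot: A 3, B 2, C 1, D 0, E 1, F 0.
The winner is unchanged: still A.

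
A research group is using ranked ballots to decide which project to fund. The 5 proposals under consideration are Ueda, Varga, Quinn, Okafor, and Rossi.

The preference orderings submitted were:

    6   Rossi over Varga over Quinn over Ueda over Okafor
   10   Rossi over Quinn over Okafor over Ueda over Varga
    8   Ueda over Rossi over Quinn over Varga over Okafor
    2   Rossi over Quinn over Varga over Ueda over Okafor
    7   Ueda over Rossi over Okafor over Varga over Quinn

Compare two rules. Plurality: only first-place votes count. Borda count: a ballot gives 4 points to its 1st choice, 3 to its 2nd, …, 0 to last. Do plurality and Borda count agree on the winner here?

Yes

Plurality first-place counts: Ueda 15, Varga 0, Quinn 0, Okafor 0, Rossi 18 → Rossi.
Borda totals: Ueda 78, Varga 37, Quinn 64, Okafor 34, Rossi 117 → Rossi.
The two rules agree on Rossi.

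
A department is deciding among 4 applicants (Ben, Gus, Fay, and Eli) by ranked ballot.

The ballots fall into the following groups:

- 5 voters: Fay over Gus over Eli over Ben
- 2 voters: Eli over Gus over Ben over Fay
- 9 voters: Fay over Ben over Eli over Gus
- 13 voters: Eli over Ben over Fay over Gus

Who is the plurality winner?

Eli

First-place vote totals:
  Ben: 0
  Gus: 0
  Fay: 14
  Eli: 15
Eli has the most first-place votes.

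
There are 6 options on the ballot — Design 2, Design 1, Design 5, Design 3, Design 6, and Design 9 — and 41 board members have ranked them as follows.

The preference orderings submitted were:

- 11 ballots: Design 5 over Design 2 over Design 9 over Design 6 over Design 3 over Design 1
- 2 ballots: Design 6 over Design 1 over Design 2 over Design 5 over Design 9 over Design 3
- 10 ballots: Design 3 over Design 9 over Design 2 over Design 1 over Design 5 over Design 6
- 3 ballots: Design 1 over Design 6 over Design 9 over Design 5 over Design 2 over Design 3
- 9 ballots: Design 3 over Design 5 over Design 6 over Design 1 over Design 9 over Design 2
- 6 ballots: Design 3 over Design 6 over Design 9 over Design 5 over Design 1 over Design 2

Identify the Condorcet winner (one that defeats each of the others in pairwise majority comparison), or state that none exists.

Design 3

Head-to-head results (41 voters total):
Design 2 vs Design 1: Design 2 wins 21–20.
Design 2 vs Design 5: Design 5 wins 29–12.
Design 2 vs Design 3: Design 3 wins 25–16.
Design 2 vs Design 6: Design 2 wins 21–20.
Design 2 vs Design 9: Design 9 wins 28–13.
Design 1 vs Design 5: Design 5 wins 26–15.
Design 1 vs Design 3: Design 3 wins 36–5.
Design 1 vs Design 6: Design 6 wins 28–13.
Design 1 vs Design 9: Design 9 wins 27–14.
Design 5 vs Design 3: Design 3 wins 25–16.
Design 5 vs Design 6: Design 5 wins 30–11.
Design 5 vs Design 9: Design 5 wins 22–19.
Design 3 vs Design 6: Design 3 wins 25–16.
Design 3 vs Design 9: Design 3 wins 25–16.
Design 6 vs Design 9: Design 9 wins 21–20.
Design 3 beats each rival — Design 2 (25–16), Design 1 (36–5), Design 5 (25–16), Design 6 (25–16), Design 9 (25–16) — so Design 3 is the Condorcet winner.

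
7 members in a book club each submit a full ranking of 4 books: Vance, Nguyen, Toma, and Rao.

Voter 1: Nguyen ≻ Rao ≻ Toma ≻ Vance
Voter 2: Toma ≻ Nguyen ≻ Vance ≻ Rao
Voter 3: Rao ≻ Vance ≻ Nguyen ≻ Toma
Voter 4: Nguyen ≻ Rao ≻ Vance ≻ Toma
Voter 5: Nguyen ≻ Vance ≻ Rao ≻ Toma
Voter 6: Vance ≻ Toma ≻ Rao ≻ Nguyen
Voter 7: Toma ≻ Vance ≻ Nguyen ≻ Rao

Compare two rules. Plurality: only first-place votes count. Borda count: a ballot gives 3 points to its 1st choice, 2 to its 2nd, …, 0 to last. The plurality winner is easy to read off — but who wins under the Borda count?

Plurality first-place counts: Vance 1, Nguyen 3, Toma 2, Rao 1 → Nguyen.
Borda totals: Vance 11, Nguyen 13, Toma 9, Rao 9 → Nguyen.

Nguyen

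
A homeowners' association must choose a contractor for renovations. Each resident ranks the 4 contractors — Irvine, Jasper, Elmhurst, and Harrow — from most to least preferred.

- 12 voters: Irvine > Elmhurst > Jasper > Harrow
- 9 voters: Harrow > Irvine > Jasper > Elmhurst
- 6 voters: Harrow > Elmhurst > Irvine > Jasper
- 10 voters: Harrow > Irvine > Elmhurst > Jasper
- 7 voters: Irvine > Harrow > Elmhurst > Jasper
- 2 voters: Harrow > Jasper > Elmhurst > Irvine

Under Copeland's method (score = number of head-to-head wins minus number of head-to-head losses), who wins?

Pairwise results:
  Irvine vs Jasper: Irvine wins 44–2.
  Irvine vs Elmhurst: Irvine wins 38–8.
  Irvine vs Harrow: Harrow wins 27–19.
  Jasper vs Elmhurst: Elmhurst wins 35–11.
  Jasper vs Harrow: Harrow wins 34–12.
  Elmhurst vs Harrow: Harrow wins 34–12.
Copeland scores (wins − losses):
  Irvine: 2 − 1 = 1
  Jasper: 0 − 3 = -3
  Elmhurst: 1 − 2 = -1
  Harrow: 3 − 0 = 3
Harrow has the best Copeland score.

Harrow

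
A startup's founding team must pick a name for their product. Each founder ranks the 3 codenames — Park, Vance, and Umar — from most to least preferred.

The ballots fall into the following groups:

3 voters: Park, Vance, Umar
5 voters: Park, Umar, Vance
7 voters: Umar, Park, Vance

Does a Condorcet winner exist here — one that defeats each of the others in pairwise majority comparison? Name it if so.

Park

Head-to-head results (15 voters total):
Park vs Vance: Park wins 15–0.
Park vs Umar: Park wins 8–7.
Vance vs Umar: Umar wins 12–3.
Park beats each rival — Vance (15–0), Umar (8–7) — so Park is the Condorcet winner.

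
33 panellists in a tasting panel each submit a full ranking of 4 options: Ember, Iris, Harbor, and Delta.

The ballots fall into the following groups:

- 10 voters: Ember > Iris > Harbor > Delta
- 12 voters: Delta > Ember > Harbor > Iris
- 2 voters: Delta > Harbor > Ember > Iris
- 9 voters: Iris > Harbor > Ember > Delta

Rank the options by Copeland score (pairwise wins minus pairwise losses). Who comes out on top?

Pairwise results:
  Ember vs Iris: Ember wins 24–9.
  Ember vs Harbor: Ember wins 22–11.
  Ember vs Delta: Ember wins 19–14.
  Iris vs Harbor: Iris wins 19–14.
  Iris vs Delta: Iris wins 19–14.
  Harbor vs Delta: Harbor wins 19–14.
Copeland scores (wins − losses):
  Ember: 3 − 0 = 3
  Iris: 2 − 1 = 1
  Harbor: 1 − 2 = -1
  Delta: 0 − 3 = -3
Ember has the best Copeland score.

Ember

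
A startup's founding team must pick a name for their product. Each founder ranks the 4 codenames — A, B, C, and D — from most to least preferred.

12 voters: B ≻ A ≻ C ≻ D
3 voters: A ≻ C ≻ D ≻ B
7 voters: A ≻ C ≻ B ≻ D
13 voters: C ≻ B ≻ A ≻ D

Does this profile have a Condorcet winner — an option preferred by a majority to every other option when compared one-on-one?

No

Head-to-head results (35 voters total):
A vs B: B wins 25–10.
A vs C: A wins 22–13.
A vs D: A wins 35–0.
B vs C: C wins 23–12.
B vs D: B wins 32–3.
C vs D: C wins 35–0.
No candidate beats all others: A beats C beats B beats A, a majority cycle.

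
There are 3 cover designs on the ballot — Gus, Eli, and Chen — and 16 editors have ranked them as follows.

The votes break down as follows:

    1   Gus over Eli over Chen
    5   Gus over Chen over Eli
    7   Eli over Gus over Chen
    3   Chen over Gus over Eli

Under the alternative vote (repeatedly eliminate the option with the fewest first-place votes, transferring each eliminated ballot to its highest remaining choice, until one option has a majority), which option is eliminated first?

Chen

Round 1: Eli 7, Gus 6, Chen 3. Chen has the fewest and is eliminated.
Round 2: Gus 9, Eli 7. Gus has a majority.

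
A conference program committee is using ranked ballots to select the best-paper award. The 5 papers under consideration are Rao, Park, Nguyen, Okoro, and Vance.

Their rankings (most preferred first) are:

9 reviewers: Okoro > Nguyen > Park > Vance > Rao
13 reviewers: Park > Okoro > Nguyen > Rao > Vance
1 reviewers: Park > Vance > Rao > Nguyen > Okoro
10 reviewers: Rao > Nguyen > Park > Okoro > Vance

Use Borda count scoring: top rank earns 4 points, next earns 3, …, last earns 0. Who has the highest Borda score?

Borda scores:
  Rao: 9·0 + 13·1 + 2 + 10·4 = 55
  Park: 9·2 + 13·4 + 4 + 10·2 = 94
  Nguyen: 9·3 + 13·2 + 1 + 10·3 = 84
  Okoro: 9·4 + 13·3 + 0 + 10·1 = 85
  Vance: 9·1 + 13·0 + 3 + 10·0 = 12
Park has the highest total.

Park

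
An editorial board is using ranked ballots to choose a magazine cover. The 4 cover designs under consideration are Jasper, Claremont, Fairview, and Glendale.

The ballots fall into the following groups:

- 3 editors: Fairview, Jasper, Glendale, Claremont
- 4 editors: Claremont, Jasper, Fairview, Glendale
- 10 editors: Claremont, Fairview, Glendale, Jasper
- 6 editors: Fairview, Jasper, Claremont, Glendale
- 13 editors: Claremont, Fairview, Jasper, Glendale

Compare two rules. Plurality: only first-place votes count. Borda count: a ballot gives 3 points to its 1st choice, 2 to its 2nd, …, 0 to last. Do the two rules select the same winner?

Plurality first-place counts: Jasper 0, Claremont 27, Fairview 9, Glendale 0 → Claremont.
Borda totals: Jasper 39, Claremont 87, Fairview 77, Glendale 13 → Claremont.
The two rules agree on Claremont.

Yes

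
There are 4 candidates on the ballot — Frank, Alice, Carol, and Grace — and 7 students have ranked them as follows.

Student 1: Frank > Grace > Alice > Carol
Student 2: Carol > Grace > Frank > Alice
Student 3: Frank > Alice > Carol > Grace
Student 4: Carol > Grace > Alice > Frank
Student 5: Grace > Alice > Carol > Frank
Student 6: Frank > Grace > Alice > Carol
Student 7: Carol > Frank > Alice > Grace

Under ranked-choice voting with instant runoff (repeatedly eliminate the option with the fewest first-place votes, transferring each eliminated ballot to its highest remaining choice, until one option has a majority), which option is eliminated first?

Round 1: Frank 3, Carol 3, Grace 1, Alice 0. Alice has the fewest and is eliminated.
Round 2: Frank 3, Carol 3, Grace 1. Grace has the fewest and is eliminated.
Round 3: Carol 4, Frank 3. Carol has a majority.

Alice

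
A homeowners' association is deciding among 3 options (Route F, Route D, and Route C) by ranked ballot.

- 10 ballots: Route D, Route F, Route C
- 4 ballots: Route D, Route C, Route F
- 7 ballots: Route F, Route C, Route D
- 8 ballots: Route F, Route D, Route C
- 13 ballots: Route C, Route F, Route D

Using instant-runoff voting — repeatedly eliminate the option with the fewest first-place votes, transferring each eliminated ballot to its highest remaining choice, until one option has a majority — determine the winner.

Route F

Round 1: Route F 15, Route D 14, Route C 13. Route C has the fewest and is eliminated.
Round 2: Route F 28, Route D 14. Route F has a majority.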